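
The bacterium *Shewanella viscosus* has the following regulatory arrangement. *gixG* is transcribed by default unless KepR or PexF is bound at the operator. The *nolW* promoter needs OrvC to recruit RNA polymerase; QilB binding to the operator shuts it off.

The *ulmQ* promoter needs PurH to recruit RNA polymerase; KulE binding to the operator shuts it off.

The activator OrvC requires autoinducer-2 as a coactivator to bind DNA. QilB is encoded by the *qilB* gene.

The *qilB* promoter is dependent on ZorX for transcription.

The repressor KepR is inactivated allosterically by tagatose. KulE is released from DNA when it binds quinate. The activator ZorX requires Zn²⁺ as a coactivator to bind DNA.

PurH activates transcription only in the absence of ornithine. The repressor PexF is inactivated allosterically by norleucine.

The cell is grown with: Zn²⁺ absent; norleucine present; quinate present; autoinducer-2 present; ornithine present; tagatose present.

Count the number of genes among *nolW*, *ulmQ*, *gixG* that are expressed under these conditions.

2

Zn²⁺ is absent, so ZorX is inactive.
Required activator ZorX is absent, so *qilB* is not transcribed.
So QilB is not produced.
Autoinducer-2 is present, so OrvC is active.
No repressor is bound and OrvC is active, so *nolW* is transcribed.
→ *nolW* is ON.
Quinate is present, so KulE is inactive.
Ornithine is present, so PurH is inactive.
Required activator PurH is absent, so *ulmQ* is not transcribed.
→ *ulmQ* is OFF.
Tagatose is present, so KepR is inactive.
Norleucine is present, so PexF is inactive.
With no repressor bound, *gixG* is transcribed.
→ *gixG* is ON.
2 of the 3 genes are transcribed.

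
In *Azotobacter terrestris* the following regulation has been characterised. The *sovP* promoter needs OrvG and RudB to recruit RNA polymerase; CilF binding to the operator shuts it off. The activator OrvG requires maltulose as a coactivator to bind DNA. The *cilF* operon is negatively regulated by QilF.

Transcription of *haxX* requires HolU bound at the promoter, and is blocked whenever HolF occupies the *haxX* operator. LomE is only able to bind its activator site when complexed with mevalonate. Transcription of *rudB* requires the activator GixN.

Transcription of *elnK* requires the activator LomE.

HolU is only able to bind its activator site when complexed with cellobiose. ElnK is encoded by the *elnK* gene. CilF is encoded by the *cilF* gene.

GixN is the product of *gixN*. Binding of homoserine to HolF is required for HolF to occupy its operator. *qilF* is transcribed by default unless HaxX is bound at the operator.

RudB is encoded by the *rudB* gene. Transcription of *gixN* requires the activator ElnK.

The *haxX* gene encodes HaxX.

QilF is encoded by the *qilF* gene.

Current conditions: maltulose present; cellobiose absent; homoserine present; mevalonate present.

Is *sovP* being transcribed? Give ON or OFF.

ON

Maltulose is present, so OrvG is active.
Homoserine is present, so HolF is active.
Cellobiose is absent, so HolU is inactive.
With repressor HolF bound, *haxX* is not transcribed.
So HaxX is not produced.
With no repressor bound, *qilF* is transcribed.
So QilF is produced and active.
With repressor QilF bound, *cilF* is not transcribed.
So CilF is not produced.
Mevalonate is present, so LomE is active.
No repressor is bound and LomE is active, so *elnK* is transcribed.
So ElnK is produced and active.
No repressor is bound and ElnK is active, so *gixN* is transcribed.
So GixN is produced and active.
No repressor is bound and GixN is active, so *rudB* is transcribed.
So RudB is produced and active.
No repressor is bound and OrvG and RudB are active, so *sovP* is transcribed.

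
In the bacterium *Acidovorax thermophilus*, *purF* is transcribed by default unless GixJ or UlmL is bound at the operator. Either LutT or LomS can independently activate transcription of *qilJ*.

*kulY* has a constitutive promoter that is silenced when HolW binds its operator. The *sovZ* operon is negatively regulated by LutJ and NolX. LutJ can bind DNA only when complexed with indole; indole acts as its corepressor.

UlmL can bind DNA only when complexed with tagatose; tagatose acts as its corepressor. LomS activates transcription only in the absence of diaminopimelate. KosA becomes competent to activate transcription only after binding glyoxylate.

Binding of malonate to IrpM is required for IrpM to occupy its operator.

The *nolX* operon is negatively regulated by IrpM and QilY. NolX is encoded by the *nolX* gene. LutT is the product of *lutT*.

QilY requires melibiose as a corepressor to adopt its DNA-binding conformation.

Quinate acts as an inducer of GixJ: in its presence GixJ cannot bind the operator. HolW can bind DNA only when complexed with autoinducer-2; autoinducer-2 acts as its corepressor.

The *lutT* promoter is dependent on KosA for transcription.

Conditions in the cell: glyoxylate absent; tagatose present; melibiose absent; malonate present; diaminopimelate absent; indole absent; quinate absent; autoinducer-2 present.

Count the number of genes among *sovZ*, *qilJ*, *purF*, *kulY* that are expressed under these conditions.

2

Indole is absent, so LutJ is inactive.
Malonate is present, so IrpM is active.
Melibiose is absent, so QilY is inactive.
With repressor IrpM bound, *nolX* is not transcribed.
So NolX is not produced.
With no repressor bound, *sovZ* is transcribed.
→ *sovZ* is ON.
Glyoxylate is absent, so KosA is inactive.
Required activator KosA is absent, so *lutT* is not transcribed.
So LutT is not produced.
Diaminopimelate is absent, so LomS is active.
Activator LomS is present, so *qilJ* is transcribed.
→ *qilJ* is ON.
Quinate is absent, so GixJ is active.
Tagatose is present, so UlmL is active.
With repressor GixJ bound, *purF* is not transcribed.
→ *purF* is OFF.
Autoinducer-2 is present, so HolW is active.
With repressor HolW bound, *kulY* is not transcribed.
→ *kulY* is OFF.
2 of the 4 genes are transcribed.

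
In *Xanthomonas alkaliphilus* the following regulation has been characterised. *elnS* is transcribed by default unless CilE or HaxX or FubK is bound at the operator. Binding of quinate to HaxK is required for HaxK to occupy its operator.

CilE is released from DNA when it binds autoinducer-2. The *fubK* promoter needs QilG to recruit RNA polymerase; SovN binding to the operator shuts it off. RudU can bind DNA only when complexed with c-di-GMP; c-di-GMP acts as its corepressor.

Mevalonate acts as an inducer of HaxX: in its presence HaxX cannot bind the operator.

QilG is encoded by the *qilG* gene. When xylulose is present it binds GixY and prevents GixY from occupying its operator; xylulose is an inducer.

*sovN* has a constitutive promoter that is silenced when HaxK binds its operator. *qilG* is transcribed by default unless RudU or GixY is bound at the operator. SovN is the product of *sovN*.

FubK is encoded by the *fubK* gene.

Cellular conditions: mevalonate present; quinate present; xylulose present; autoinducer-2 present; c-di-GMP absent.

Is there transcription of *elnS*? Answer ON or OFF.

OFF

Autoinducer-2 is present, so CilE is inactive.
Mevalonate is present, so HaxX is inactive.
c-di-GMP is absent, so RudU is inactive.
Xylulose is present, so GixY is inactive.
With no repressor bound, *qilG* is transcribed.
So QilG is produced and active.
Quinate is present, so HaxK is active.
With repressor HaxK bound, *sovN* is not transcribed.
So SovN is not produced.
No repressor is bound and QilG is active, so *fubK* is transcribed.
So FubK is produced and active.
With repressor FubK bound, *elnS* is not transcribed.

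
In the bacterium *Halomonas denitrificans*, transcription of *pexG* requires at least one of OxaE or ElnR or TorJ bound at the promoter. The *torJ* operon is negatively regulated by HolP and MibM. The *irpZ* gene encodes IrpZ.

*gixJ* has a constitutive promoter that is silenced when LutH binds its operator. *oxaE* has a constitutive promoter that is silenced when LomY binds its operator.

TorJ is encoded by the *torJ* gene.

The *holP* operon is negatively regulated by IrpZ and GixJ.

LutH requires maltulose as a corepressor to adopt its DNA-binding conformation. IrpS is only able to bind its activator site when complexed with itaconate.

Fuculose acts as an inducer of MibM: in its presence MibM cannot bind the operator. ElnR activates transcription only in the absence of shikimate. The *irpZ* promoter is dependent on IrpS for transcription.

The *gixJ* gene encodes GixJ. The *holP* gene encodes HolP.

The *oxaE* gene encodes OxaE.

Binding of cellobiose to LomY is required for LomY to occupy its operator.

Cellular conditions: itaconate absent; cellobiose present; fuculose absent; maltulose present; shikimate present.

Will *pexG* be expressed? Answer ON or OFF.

OFF

Cellobiose is present, so LomY is active.
With repressor LomY bound, *oxaE* is not transcribed.
So OxaE is not produced.
Shikimate is present, so ElnR is inactive.
Itaconate is absent, so IrpS is inactive.
Required activator IrpS is absent, so *irpZ* is not transcribed.
So IrpZ is not produced.
Maltulose is present, so LutH is active.
With repressor LutH bound, *gixJ* is not transcribed.
So GixJ is not produced.
With no repressor bound, *holP* is transcribed.
So HolP is produced and active.
Fuculose is absent, so MibM is active.
With repressor HolP bound, *torJ* is not transcribed.
So TorJ is not produced.
No activator is available at the *pexG* promoter, so *pexG* is not transcribed.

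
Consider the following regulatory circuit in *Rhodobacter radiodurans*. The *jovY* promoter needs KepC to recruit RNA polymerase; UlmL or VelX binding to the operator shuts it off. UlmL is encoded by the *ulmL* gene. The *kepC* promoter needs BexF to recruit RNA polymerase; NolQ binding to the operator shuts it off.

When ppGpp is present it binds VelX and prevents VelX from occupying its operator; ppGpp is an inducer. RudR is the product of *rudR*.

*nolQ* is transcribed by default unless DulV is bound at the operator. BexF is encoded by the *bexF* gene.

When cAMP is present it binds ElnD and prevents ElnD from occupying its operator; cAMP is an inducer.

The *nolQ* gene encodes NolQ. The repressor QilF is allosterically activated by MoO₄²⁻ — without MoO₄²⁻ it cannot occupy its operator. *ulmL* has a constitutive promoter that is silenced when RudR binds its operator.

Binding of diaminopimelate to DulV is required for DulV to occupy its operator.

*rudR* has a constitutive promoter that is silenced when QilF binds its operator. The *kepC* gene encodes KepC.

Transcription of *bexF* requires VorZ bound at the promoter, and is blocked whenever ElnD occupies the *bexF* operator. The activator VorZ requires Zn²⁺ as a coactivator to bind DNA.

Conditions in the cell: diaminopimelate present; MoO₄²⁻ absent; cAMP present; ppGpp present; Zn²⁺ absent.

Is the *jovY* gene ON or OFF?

OFF

MoO₄²⁻ is absent, so QilF is inactive.
With no repressor bound, *rudR* is transcribed.
So RudR is produced and active.
With repressor RudR bound, *ulmL* is not transcribed.
So UlmL is not produced.
Diaminopimelate is present, so DulV is active.
With repressor DulV bound, *nolQ* is not transcribed.
So NolQ is not produced.
cAMP is present, so ElnD is inactive.
Zn²⁺ is absent, so VorZ is inactive.
Required activator VorZ is absent, so *bexF* is not transcribed.
So BexF is not produced.
Required activator BexF is absent, so *kepC* is not transcribed.
So KepC is not produced.
ppGpp is present, so VelX is inactive.
Required activator KepC is absent, so *jovY* is not transcribed.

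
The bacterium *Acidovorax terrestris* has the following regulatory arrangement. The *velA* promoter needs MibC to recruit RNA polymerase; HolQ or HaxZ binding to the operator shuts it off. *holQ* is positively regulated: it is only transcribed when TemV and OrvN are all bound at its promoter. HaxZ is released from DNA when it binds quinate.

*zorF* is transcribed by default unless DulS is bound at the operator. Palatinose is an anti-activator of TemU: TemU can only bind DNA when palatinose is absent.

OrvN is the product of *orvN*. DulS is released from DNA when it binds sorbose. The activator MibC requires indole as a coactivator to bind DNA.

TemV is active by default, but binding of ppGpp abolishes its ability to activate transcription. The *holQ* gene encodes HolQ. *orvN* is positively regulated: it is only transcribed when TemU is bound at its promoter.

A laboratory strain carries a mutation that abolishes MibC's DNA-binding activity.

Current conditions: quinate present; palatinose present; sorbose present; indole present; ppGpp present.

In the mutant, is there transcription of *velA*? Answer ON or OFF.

OFF

MibC is non-functional in this strain, so it has no effect.
ppGpp is present, so TemV is inactive.
Palatinose is present, so TemU is inactive.
Required activator TemU is absent, so *orvN* is not transcribed.
So OrvN is not produced.
Required activator TemV is absent, so *holQ* is not transcribed.
So HolQ is not produced.
Quinate is present, so HaxZ is inactive.
Required activator MibC is absent, so *velA* is not transcribed.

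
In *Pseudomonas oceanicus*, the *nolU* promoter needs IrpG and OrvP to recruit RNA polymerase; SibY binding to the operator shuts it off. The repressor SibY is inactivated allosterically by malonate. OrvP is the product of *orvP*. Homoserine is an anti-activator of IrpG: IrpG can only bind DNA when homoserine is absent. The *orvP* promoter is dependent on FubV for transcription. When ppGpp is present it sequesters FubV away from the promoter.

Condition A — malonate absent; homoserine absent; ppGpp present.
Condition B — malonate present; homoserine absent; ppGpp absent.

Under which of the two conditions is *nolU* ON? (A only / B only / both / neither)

Condition A:
Malonate is absent, so SibY is active.
Homoserine is absent, so IrpG is active.
ppGpp is present, so FubV is inactive.
Required activator FubV is absent, so *orvP* is not transcribed.
So OrvP is not produced.
With repressor SibY bound, *nolU* is not transcribed.
→ *nolU* is OFF in A.
Condition B:
Malonate is present, so SibY is inactive.
Homoserine is absent, so IrpG is active.
ppGpp is absent, so FubV is active.
No repressor is bound and FubV is active, so *orvP* is transcribed.
So OrvP is produced and active.
No repressor is bound and IrpG and OrvP are active, so *nolU* is transcribed.
→ *nolU* is ON in B.

B only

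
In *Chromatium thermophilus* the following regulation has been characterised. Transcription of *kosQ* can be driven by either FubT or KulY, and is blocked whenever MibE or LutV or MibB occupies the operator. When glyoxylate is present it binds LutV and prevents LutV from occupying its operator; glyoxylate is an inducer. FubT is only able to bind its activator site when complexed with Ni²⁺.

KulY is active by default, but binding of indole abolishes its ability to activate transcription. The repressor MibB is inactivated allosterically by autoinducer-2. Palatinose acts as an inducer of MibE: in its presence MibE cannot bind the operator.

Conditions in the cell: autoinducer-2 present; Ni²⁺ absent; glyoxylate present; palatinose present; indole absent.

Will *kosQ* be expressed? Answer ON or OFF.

Palatinose is present, so MibE is inactive.
Glyoxylate is present, so LutV is inactive.
Ni²⁺ is absent, so FubT is inactive.
Indole is absent, so KulY is active.
Autoinducer-2 is present, so MibB is inactive.
Activator KulY is present, so *kosQ* is transcribed.

ON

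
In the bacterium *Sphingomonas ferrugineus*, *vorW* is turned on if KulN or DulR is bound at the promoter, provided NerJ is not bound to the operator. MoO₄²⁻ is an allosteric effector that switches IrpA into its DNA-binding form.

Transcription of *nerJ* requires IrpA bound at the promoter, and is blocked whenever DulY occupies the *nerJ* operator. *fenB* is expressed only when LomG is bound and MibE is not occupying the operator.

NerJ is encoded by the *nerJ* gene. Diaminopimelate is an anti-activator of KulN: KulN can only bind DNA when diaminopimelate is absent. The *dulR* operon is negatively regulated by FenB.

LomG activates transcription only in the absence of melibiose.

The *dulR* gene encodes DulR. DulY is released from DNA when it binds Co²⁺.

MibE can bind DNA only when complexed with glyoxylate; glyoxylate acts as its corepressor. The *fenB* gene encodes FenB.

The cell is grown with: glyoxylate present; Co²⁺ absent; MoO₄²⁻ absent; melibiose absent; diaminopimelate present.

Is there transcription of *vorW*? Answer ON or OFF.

ON

Diaminopimelate is present, so KulN is inactive.
Melibiose is absent, so LomG is active.
Glyoxylate is present, so MibE is active.
With repressor MibE bound, *fenB* is not transcribed.
So FenB is not produced.
With no repressor bound, *dulR* is transcribed.
So DulR is produced and active.
Co²⁺ is absent, so DulY is active.
MoO₄²⁻ is absent, so IrpA is inactive.
With repressor DulY bound, *nerJ* is not transcribed.
So NerJ is not produced.
Activator DulR is present, so *vorW* is transcribed.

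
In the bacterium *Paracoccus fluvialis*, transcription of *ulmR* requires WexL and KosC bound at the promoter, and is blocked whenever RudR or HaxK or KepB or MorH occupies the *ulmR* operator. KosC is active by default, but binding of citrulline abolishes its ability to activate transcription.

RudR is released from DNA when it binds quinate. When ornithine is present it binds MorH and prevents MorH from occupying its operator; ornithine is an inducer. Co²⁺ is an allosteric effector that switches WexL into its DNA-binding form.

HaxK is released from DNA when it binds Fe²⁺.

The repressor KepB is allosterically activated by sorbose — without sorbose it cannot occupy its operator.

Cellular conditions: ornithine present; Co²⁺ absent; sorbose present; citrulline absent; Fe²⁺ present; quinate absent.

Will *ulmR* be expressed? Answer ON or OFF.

Quinate is absent, so RudR is active.
Fe²⁺ is present, so HaxK is inactive.
Sorbose is present, so KepB is active.
Ornithine is present, so MorH is inactive.
Co²⁺ is absent, so WexL is inactive.
Citrulline is absent, so KosC is active.
With repressor RudR bound, *ulmR* is not transcribed.

OFF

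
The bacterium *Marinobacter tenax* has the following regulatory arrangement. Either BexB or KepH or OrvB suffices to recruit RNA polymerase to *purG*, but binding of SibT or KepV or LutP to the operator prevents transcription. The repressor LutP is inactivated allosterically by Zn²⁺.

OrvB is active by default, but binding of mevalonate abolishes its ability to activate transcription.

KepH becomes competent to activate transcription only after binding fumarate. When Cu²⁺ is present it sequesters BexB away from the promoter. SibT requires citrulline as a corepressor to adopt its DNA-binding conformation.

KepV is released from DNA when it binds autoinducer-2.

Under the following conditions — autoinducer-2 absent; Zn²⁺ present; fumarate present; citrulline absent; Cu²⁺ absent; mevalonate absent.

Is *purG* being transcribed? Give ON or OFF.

Cu²⁺ is absent, so BexB is active.
Fumarate is present, so KepH is active.
Citrulline is absent, so SibT is inactive.
Autoinducer-2 is absent, so KepV is active.
Zn²⁺ is present, so LutP is inactive.
Mevalonate is absent, so OrvB is active.
With repressor KepV bound, *purG* is not transcribed.

OFF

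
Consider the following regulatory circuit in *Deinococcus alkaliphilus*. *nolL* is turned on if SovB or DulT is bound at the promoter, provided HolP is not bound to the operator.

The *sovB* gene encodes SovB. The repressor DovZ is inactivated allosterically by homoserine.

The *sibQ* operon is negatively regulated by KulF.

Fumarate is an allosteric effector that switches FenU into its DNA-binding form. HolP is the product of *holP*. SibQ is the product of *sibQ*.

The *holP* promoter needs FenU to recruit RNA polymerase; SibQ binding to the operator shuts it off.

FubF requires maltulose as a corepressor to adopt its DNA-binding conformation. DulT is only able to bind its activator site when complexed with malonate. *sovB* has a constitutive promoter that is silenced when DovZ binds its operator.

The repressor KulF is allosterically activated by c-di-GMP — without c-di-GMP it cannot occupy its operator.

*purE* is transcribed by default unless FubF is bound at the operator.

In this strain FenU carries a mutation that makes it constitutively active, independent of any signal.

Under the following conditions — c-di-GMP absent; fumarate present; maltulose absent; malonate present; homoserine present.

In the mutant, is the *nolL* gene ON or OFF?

c-di-GMP is absent, so KulF is inactive.
With no repressor bound, *sibQ* is transcribed.
So SibQ is produced and active.
FenU is constitutively active in this strain.
With repressor SibQ bound, *holP* is not transcribed.
So HolP is not produced.
Homoserine is present, so DovZ is inactive.
With no repressor bound, *sovB* is transcribed.
So SovB is produced and active.
Malonate is present, so DulT is active.
Activator SovB is present, so *nolL* is transcribed.

ON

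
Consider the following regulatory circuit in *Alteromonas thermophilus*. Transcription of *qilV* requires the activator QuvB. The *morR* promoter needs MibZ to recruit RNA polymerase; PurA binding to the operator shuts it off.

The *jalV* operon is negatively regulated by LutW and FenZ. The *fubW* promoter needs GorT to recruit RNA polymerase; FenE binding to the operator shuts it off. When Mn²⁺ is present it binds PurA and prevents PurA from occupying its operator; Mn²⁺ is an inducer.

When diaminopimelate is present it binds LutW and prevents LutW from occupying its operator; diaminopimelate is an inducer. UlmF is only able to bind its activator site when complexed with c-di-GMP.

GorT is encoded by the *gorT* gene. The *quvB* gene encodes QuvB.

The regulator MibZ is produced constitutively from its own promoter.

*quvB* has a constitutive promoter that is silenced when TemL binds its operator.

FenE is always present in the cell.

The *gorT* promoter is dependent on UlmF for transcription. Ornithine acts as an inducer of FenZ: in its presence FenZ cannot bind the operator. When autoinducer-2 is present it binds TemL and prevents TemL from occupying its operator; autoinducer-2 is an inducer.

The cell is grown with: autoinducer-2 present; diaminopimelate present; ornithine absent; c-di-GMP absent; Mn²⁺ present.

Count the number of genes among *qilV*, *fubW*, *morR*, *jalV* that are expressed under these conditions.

2

Autoinducer-2 is present, so TemL is inactive.
With no repressor bound, *quvB* is transcribed.
So QuvB is produced and active.
No repressor is bound and QuvB is active, so *qilV* is transcribed.
→ *qilV* is ON.
FenE is produced constitutively and is active.
c-di-GMP is absent, so UlmF is inactive.
Required activator UlmF is absent, so *gorT* is not transcribed.
So GorT is not produced.
With repressor FenE bound, *fubW* is not transcribed.
→ *fubW* is OFF.
Mn²⁺ is present, so PurA is inactive.
MibZ is produced constitutively and is active.
No repressor is bound and MibZ is active, so *morR* is transcribed.
→ *morR* is ON.
Diaminopimelate is present, so LutW is inactive.
Ornithine is absent, so FenZ is active.
With repressor FenZ bound, *jalV* is not transcribed.
→ *jalV* is OFF.
2 of the 4 genes are transcribed.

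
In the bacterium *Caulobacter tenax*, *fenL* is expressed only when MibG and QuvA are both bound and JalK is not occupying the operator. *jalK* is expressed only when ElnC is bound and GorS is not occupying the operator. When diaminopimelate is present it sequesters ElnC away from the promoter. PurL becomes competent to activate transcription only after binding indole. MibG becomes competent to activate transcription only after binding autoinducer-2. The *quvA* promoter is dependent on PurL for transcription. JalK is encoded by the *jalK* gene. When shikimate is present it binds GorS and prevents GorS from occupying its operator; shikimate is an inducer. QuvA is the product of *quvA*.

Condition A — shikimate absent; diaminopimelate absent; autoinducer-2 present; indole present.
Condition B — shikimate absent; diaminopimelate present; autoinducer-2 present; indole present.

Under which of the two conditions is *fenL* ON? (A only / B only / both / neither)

Condition A:
Shikimate is absent, so GorS is active.
Diaminopimelate is absent, so ElnC is active.
With repressor GorS bound, *jalK* is not transcribed.
So JalK is not produced.
Autoinducer-2 is present, so MibG is active.
Indole is present, so PurL is active.
No repressor is bound and PurL is active, so *quvA* is transcribed.
So QuvA is produced and active.
No repressor is bound and MibG and QuvA are active, so *fenL* is transcribed.
→ *fenL* is ON in A.
Condition B:
Shikimate is absent, so GorS is active.
Diaminopimelate is present, so ElnC is inactive.
With repressor GorS bound, *jalK* is not transcribed.
So JalK is not produced.
Autoinducer-2 is present, so MibG is active.
Indole is present, so PurL is active.
No repressor is bound and PurL is active, so *quvA* is transcribed.
So QuvA is produced and active.
No repressor is bound and MibG and QuvA are active, so *fenL* is transcribed.
→ *fenL* is ON in B.

both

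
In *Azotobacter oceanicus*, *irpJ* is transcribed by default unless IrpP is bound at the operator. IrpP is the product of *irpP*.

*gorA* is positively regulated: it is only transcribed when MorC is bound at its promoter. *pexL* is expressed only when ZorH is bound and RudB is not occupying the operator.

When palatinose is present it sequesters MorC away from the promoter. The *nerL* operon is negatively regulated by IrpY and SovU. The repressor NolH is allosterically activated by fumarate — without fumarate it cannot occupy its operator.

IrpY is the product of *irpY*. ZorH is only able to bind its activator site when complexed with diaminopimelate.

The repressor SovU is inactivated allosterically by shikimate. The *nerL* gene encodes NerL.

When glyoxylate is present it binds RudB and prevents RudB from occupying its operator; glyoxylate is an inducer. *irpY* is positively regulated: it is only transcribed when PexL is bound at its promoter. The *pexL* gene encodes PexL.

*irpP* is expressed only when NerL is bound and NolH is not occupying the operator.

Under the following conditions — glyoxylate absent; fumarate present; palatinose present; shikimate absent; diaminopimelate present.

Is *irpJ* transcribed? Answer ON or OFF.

ON

Diaminopimelate is present, so ZorH is active.
Glyoxylate is absent, so RudB is active.
With repressor RudB bound, *pexL* is not transcribed.
So PexL is not produced.
Required activator PexL is absent, so *irpY* is not transcribed.
So IrpY is not produced.
Shikimate is absent, so SovU is active.
With repressor SovU bound, *nerL* is not transcribed.
So NerL is not produced.
Fumarate is present, so NolH is active.
With repressor NolH bound, *irpP* is not transcribed.
So IrpP is not produced.
With no repressor bound, *irpJ* is transcribed.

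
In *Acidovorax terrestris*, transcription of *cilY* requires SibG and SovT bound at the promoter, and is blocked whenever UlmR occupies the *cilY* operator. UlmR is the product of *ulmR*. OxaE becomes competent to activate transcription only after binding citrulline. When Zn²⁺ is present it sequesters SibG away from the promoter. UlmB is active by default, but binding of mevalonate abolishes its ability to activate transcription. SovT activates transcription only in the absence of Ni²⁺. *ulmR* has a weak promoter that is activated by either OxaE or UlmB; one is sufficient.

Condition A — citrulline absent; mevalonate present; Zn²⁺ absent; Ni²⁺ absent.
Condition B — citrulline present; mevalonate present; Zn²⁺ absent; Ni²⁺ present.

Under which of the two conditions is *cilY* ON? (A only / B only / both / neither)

Condition A:
Citrulline is absent, so OxaE is inactive.
Mevalonate is present, so UlmB is inactive.
No activator is available at the *ulmR* promoter, so *ulmR* is not transcribed.
So UlmR is not produced.
Zn²⁺ is absent, so SibG is active.
Ni²⁺ is absent, so SovT is active.
No repressor is bound and SibG and SovT are active, so *cilY* is transcribed.
→ *cilY* is ON in A.
Condition B:
Citrulline is present, so OxaE is active.
Mevalonate is present, so UlmB is inactive.
Activator OxaE is present, so *ulmR* is transcribed.
So UlmR is produced and active.
Zn²⁺ is absent, so SibG is active.
Ni²⁺ is present, so SovT is inactive.
With repressor UlmR bound, *cilY* is not transcribed.
→ *cilY* is OFF in B.

A only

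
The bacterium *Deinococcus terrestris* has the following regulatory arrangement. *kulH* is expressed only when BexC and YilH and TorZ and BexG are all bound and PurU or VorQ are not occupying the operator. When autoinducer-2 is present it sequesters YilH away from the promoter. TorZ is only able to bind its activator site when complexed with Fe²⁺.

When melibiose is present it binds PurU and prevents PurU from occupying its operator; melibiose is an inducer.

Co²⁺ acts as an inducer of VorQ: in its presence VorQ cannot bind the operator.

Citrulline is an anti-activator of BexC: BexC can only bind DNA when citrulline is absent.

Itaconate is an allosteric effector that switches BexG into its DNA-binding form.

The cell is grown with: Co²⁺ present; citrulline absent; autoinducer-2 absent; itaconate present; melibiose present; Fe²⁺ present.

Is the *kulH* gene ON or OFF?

Melibiose is present, so PurU is inactive.
Citrulline is absent, so BexC is active.
Autoinducer-2 is absent, so YilH is active.
Co²⁺ is present, so VorQ is inactive.
Fe²⁺ is present, so TorZ is active.
Itaconate is present, so BexG is active.
No repressor is bound and BexC and YilH and TorZ and BexG are active, so *kulH* is transcribed.

ON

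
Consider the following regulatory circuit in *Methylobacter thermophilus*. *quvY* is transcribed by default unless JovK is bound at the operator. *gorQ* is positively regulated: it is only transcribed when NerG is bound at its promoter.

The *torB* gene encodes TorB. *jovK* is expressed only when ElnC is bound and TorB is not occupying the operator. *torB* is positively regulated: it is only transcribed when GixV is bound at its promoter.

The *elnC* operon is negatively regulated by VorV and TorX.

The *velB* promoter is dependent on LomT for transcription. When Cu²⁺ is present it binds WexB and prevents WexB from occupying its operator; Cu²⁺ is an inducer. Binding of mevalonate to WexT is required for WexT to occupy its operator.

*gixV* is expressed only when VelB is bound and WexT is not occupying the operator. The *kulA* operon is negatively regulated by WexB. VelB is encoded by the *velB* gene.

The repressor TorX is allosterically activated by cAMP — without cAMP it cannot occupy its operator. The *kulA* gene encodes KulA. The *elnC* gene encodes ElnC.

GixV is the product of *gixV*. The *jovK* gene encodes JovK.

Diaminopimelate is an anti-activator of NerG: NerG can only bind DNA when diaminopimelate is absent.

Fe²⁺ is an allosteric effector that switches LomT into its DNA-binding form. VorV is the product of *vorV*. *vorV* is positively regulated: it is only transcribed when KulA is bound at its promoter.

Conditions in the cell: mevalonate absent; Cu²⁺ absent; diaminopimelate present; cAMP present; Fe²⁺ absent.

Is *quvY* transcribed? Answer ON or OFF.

Fe²⁺ is absent, so LomT is inactive.
Required activator LomT is absent, so *velB* is not transcribed.
So VelB is not produced.
Mevalonate is absent, so WexT is inactive.
Required activator VelB is absent, so *gixV* is not transcribed.
So GixV is not produced.
Required activator GixV is absent, so *torB* is not transcribed.
So TorB is not produced.
Cu²⁺ is absent, so WexB is active.
With repressor WexB bound, *kulA* is not transcribed.
So KulA is not produced.
Required activator KulA is absent, so *vorV* is not transcribed.
So VorV is not produced.
cAMP is present, so TorX is active.
With repressor TorX bound, *elnC* is not transcribed.
So ElnC is not produced.
Required activator ElnC is absent, so *jovK* is not transcribed.
So JovK is not produced.
With no repressor bound, *quvY* is transcribed.

ON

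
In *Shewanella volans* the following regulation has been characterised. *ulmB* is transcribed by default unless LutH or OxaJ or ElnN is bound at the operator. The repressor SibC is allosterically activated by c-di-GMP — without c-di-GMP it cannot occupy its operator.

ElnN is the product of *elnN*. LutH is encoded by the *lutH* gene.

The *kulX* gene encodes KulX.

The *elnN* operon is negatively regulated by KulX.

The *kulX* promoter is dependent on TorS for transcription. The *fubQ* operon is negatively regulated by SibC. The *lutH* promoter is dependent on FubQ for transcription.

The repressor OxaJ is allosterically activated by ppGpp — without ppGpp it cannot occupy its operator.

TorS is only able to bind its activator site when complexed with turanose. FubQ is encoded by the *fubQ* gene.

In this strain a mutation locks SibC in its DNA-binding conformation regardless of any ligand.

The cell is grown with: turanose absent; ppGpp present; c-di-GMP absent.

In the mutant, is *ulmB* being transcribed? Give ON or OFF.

SibC is constitutively active in this strain.
With repressor SibC bound, *fubQ* is not transcribed.
So FubQ is not produced.
Required activator FubQ is absent, so *lutH* is not transcribed.
So LutH is not produced.
ppGpp is present, so OxaJ is active.
Turanose is absent, so TorS is inactive.
Required activator TorS is absent, so *kulX* is not transcribed.
So KulX is not produced.
With no repressor bound, *elnN* is transcribed.
So ElnN is produced and active.
With repressor OxaJ bound, *ulmB* is not transcribed.

OFF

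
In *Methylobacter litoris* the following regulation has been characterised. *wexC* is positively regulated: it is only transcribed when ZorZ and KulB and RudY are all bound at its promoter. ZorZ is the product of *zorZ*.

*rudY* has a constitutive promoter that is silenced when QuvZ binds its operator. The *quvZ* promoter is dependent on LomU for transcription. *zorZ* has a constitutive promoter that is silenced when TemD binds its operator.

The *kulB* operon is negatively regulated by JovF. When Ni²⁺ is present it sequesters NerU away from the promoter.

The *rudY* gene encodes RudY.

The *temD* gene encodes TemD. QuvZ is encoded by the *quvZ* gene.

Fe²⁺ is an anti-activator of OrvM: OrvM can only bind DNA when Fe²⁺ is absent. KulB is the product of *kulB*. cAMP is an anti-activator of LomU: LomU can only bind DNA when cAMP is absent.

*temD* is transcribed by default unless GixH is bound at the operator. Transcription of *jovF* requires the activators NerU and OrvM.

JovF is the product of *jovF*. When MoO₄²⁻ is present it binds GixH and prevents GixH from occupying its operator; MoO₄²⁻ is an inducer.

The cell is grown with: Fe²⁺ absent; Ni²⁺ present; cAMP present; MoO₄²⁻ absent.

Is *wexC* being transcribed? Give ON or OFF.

ON

MoO₄²⁻ is absent, so GixH is active.
With repressor GixH bound, *temD* is not transcribed.
So TemD is not produced.
With no repressor bound, *zorZ* is transcribed.
So ZorZ is produced and active.
Ni²⁺ is present, so NerU is inactive.
Fe²⁺ is absent, so OrvM is active.
Required activator NerU is absent, so *jovF* is not transcribed.
So JovF is not produced.
With no repressor bound, *kulB* is transcribed.
So KulB is produced and active.
cAMP is present, so LomU is inactive.
Required activator LomU is absent, so *quvZ* is not transcribed.
So QuvZ is not produced.
With no repressor bound, *rudY* is transcribed.
So RudY is produced and active.
No repressor is bound and ZorZ and KulB and RudY are active, so *wexC* is transcribed.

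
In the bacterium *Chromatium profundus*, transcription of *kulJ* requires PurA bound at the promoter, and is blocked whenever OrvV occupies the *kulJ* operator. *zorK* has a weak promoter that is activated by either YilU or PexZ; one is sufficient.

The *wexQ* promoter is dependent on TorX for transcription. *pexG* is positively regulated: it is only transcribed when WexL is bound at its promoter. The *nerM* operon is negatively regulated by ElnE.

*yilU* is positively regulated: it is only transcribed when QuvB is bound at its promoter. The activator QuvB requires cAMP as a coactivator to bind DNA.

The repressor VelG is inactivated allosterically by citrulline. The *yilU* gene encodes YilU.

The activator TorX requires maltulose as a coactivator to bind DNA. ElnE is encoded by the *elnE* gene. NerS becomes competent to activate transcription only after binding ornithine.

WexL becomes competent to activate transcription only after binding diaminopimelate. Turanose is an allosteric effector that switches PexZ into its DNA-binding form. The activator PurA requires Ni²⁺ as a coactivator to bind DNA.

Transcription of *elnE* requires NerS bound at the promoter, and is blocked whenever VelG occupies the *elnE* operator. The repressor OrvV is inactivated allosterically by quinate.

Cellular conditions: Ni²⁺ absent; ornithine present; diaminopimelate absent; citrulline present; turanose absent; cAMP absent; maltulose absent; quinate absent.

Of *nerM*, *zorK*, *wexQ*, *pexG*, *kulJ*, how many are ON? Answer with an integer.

0

Citrulline is present, so VelG is inactive.
Ornithine is present, so NerS is active.
No repressor is bound and NerS is active, so *elnE* is transcribed.
So ElnE is produced and active.
With repressor ElnE bound, *nerM* is not transcribed.
→ *nerM* is OFF.
cAMP is absent, so QuvB is inactive.
Required activator QuvB is absent, so *yilU* is not transcribed.
So YilU is not produced.
Turanose is absent, so PexZ is inactive.
No activator is available at the *zorK* promoter, so *zorK* is not transcribed.
→ *zorK* is OFF.
Maltulose is absent, so TorX is inactive.
Required activator TorX is absent, so *wexQ* is not transcribed.
→ *wexQ* is OFF.
Diaminopimelate is absent, so WexL is inactive.
Required activator WexL is absent, so *pexG* is not transcribed.
→ *pexG* is OFF.
Ni²⁺ is absent, so PurA is inactive.
Quinate is absent, so OrvV is active.
With repressor OrvV bound, *kulJ* is not transcribed.
→ *kulJ* is OFF.
0 of the 5 genes are transcribed.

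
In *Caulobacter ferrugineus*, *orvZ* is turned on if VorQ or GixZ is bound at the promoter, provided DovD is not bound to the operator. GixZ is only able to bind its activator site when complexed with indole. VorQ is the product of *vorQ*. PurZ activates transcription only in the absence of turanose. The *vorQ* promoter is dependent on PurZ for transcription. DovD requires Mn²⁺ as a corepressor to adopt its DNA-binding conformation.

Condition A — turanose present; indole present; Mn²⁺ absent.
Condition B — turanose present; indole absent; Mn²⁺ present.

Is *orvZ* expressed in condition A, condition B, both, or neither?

A only

Condition A:
Turanose is present, so PurZ is inactive.
Required activator PurZ is absent, so *vorQ* is not transcribed.
So VorQ is not produced.
Indole is present, so GixZ is active.
Mn²⁺ is absent, so DovD is inactive.
Activator GixZ is present, so *orvZ* is transcribed.
→ *orvZ* is ON in A.
Condition B:
Turanose is present, so PurZ is inactive.
Required activator PurZ is absent, so *vorQ* is not transcribed.
So VorQ is not produced.
Indole is absent, so GixZ is inactive.
Mn²⁺ is present, so DovD is active.
With repressor DovD bound, *orvZ* is not transcribed.
→ *orvZ* is OFF in B.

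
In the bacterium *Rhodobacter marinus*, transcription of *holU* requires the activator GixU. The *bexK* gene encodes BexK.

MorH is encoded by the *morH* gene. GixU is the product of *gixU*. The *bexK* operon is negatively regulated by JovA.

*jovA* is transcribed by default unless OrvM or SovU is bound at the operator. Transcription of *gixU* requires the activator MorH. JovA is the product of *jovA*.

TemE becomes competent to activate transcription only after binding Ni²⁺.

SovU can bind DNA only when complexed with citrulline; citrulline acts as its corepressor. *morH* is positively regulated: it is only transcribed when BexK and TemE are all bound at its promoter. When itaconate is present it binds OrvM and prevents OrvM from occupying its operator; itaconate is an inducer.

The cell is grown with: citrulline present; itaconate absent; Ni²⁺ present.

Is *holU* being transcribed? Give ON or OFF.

ON

Itaconate is absent, so OrvM is active.
Citrulline is present, so SovU is active.
With repressor OrvM bound, *jovA* is not transcribed.
So JovA is not produced.
With no repressor bound, *bexK* is transcribed.
So BexK is produced and active.
Ni²⁺ is present, so TemE is active.
No repressor is bound and BexK and TemE are active, so *morH* is transcribed.
So MorH is produced and active.
No repressor is bound and MorH is active, so *gixU* is transcribed.
So GixU is produced and active.
No repressor is bound and GixU is active, so *holU* is transcribed.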